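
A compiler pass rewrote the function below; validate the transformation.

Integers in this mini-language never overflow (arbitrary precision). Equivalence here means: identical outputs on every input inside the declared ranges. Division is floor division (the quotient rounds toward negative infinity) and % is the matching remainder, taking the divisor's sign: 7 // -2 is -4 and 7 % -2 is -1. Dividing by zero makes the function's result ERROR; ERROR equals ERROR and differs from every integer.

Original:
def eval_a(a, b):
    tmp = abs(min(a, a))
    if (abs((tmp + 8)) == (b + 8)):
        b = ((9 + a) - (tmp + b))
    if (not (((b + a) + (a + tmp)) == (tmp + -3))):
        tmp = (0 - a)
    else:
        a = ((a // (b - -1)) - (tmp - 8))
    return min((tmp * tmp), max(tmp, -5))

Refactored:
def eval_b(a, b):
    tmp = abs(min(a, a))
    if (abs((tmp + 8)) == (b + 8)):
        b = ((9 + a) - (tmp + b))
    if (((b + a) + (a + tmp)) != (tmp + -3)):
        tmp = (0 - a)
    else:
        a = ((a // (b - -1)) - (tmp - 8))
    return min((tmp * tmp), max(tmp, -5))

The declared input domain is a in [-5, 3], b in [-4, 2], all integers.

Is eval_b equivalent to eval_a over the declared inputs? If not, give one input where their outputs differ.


Comparing the listings, the differences include: boolean connective usage differs, comparison usage differs.
Spot check at a=3, b=-2 — eval_a: tmp=3, then (abs((tmp + 8)) == (b + 8)) is false, then (not (((b + a) + (a + tmp)) == (tmp + -3))) is true, then tmp=-3, then returns -3. eval_b: tmp=3, then (abs((tmp + 8)) == (b + 8)) is false, then (((b + a) + (a + tmp)) != (tmp + -3)) is true, then tmp=-3, then returns -3. Both give -3.
An exhaustive pass over the 63 declared inputs shows identical outputs.
verdict: equivalent


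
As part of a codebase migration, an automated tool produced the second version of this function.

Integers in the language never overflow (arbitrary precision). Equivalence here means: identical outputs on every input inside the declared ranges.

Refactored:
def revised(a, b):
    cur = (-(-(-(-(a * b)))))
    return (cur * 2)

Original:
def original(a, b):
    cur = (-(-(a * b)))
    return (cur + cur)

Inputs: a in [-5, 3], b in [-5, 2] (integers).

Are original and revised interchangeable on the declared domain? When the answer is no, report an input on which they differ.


The two versions differ — the changes include constant usage differs; arithmetic usage differs.
Tracing a=-2, b=-5: original: cur becomes 10; next final value 20 | revised: cur becomes 10; next final value 20 — matching result 20.
Across all 72 domain points the two functions coincide.
verdict: equivalent


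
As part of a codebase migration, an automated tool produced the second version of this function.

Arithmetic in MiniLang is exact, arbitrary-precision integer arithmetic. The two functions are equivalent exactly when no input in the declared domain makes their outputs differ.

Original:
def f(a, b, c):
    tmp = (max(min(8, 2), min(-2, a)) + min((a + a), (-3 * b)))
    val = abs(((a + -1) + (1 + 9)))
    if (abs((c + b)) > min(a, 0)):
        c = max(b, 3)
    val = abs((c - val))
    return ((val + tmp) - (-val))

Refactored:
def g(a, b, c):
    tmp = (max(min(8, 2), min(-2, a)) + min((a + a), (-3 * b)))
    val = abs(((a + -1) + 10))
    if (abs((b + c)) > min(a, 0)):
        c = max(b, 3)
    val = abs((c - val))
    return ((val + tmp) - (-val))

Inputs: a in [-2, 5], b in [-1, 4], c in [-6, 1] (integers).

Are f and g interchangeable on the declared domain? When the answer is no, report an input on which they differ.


Side by side, the visible changes include: constant usage differs; also arithmetic usage differs.
As a probe, take a=2, b=1, c=1: f runs tmp = -1; val = 11; (abs((c + b)) > min(a, 0)) -> true; c = 3; val = 8; return 15; g runs tmp = -1; val = 11; (abs((b + c)) > min(a, 0)) -> true; c = 3; val = 8; return 15; both end at 15.
Every one of the 384 inputs gives matching results.
verdict: equivalent


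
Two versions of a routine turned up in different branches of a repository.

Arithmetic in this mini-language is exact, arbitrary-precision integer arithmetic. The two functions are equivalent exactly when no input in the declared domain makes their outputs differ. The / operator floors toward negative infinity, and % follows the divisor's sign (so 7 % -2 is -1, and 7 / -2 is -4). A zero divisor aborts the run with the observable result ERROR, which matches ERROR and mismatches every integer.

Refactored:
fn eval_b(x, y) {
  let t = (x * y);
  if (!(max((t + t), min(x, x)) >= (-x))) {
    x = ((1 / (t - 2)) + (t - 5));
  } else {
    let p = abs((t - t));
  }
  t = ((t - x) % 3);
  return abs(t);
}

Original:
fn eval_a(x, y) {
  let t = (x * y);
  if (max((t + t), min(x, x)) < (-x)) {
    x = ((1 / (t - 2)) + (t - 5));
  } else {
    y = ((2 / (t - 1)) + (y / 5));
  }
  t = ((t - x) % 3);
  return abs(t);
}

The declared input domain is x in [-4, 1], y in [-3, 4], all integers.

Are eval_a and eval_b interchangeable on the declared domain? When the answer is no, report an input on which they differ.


Evaluate both at x=-1, y=-1.
eval_a: t := 1 | (max((t + t), min(x, x)) < (-x)): false | divide-by-zero, output ERROR
eval_b: t := 1 | (!(max((t + t), min(x, x)) >= (-x))): false | p := 0 | t := 2 | result 2
ERROR vs 2 — the two versions disagree here.
verdict: not equivalent; witness: x=-1, y=-1


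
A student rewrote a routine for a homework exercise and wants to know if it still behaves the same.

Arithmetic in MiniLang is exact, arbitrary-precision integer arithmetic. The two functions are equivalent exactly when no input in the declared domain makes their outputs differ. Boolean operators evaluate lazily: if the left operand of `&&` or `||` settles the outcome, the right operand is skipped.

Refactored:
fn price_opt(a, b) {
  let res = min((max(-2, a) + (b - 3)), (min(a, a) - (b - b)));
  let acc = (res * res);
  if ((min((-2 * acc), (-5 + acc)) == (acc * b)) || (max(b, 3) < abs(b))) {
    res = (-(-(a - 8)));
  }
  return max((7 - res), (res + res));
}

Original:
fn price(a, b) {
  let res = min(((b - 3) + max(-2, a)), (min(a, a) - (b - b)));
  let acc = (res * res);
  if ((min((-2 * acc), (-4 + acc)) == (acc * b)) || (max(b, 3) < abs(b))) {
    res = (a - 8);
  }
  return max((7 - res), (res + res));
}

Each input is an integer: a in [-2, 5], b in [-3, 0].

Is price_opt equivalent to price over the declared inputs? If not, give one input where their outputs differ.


Consider the input a=5, b=-3.
price: res=-1, then acc=1, then ((min((-2 * acc), (-4 + acc)) == (acc * b)) || (max(b, 3) < abs(b))) is true, then res=-3, then returns 10
price_opt: res=-1, then acc=1, then ((min((-2 * acc), (-5 + acc)) == (acc * b)) || (max(b, 3) < abs(b))) is false, then returns 8
10 vs 8 — the two versions disagree here.
verdict: not equivalent; witness: a=5, b=-3


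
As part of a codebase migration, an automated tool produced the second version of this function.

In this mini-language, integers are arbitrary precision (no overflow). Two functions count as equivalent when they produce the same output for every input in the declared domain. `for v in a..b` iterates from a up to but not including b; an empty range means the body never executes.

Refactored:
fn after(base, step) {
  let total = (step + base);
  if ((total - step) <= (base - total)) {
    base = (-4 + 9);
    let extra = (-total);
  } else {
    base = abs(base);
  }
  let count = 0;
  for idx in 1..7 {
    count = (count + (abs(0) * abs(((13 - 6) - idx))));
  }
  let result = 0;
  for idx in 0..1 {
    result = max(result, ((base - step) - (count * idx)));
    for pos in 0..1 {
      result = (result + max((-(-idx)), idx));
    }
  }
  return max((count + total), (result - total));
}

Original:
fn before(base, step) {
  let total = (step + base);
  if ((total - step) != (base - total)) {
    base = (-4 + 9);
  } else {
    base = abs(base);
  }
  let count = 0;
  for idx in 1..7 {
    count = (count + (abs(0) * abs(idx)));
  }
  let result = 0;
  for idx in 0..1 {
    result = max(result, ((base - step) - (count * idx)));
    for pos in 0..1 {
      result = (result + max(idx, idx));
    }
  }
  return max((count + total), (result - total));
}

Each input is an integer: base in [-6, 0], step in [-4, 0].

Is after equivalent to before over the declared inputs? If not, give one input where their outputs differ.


Try base=0, step=0.
before: total := 0 | ((total - step) != (base - total)): false | base := 0 | count := 0 | iter idx=1: | count := 0 | iter idx=2: | count := 0 | iter idx=3: | count := 0 | iter idx=4: | count := 0 | iter idx=5: | count := 0 | iter idx=6: | count := 0 | result := 0 | iter idx=0: | result := 0 | iter pos=0: | result := 0 | result 0
after: total := 0 | ((total - step) <= (base - total)): true | base := 5 | extra := 0 | count := 0 | iter idx=1: | count := 0 | iter idx=2: | count := 0 | iter idx=3: | count := 0 | iter idx=4: | count := 0 | iter idx=5: | count := 0 | iter idx=6: | count := 0 | result := 0 | iter idx=0: | result := 5 | iter pos=0: | result := 5 | result 5
0 vs 5 — the two versions disagree here.
verdict: not equivalent; witness: base=0, step=0


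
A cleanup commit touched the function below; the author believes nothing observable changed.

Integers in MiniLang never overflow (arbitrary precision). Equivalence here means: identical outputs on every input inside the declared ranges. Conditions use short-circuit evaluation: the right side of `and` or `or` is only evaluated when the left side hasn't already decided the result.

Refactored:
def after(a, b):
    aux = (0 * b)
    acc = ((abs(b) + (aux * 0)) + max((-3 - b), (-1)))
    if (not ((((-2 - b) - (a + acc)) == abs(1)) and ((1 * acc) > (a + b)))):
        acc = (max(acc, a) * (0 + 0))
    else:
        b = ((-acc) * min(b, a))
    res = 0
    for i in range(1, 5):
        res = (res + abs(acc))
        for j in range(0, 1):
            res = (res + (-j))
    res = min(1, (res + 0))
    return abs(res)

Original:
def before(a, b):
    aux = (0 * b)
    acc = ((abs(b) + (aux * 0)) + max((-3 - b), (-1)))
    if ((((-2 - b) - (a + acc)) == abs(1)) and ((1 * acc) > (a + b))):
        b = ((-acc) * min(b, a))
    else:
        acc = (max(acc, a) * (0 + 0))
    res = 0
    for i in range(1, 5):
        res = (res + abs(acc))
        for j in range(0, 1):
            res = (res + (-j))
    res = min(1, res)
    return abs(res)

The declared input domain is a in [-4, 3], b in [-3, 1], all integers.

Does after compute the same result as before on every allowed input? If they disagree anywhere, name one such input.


The two versions differ — the changes include arithmetic usage differs, and constant usage differs, and boolean connective usage differs.
Tracing a=-4, b=-1: before: aux becomes 0; next acc becomes 0; next ((((-2 - b) - (a + acc)) == abs(1)) and ((1 * acc) > (a + b))) evaluates to false; next acc becomes 0; next res becomes 0; next at i=1:; next res becomes 0; next at j=0:; next res becomes 0; next at i=2:; next res becomes 0; next at j=0:; next res becomes 0; next at i=3:; next res becomes 0; next at j=0:; next res becomes 0; next at i=4:; next res becomes 0; next at j=0:; next res becomes 0; next res becomes 0; next final value 0 | after: aux becomes 0; next acc becomes 0; next (not ((((-2 - b) - (a + acc)) == abs(1)) and ((1 * acc) > (a + b)))) evaluates to true; next acc becomes 0; next res becomes 0; next at i=1:; next res becomes 0; next at j=0:; next res becomes 0; next at i=2:; next res becomes 0; next at j=0:; next res becomes 0; next at i=3:; next res becomes 0; next at j=0:; next res becomes 0; next at i=4:; next res becomes 0; next at j=0:; next res becomes 0; next res becomes 0; next final value 0 — matching result 0.
Every one of the 40 inputs gives matching results.
verdict: equivalent


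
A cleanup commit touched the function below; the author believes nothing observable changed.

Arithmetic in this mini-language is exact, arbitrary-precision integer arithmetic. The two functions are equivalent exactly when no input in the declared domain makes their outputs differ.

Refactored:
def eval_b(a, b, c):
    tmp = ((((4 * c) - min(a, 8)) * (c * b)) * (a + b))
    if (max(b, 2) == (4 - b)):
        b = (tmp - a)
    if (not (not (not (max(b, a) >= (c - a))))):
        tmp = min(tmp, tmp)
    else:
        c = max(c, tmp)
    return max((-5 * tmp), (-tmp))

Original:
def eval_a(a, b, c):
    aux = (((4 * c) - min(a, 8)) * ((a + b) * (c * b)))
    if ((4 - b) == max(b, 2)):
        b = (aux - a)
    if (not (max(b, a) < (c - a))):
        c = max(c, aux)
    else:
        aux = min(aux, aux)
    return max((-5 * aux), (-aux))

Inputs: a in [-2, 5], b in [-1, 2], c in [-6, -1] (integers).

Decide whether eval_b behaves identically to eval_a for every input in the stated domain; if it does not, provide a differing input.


Behavior is preserved: although boolean connective usage differs; also comparison usage differs; also local variable names differ, the outputs never diverge.
As a probe, take a=5, b=2, c=-4: eval_a runs aux := 1176 | ((4 - b) == max(b, 2)): true | b := 1171 | (not (max(b, a) < (c - a))): true | c := 1176 | result -1176; eval_b runs tmp := 1176 | (max(b, 2) == (4 - b)): true | b := 1171 | (not (not (not (max(b, a) >= (c - a))))): false | c := 1176 | result -1176; both end at -1176.
An exhaustive pass over the 192 declared inputs shows identical outputs.
verdict: equivalent


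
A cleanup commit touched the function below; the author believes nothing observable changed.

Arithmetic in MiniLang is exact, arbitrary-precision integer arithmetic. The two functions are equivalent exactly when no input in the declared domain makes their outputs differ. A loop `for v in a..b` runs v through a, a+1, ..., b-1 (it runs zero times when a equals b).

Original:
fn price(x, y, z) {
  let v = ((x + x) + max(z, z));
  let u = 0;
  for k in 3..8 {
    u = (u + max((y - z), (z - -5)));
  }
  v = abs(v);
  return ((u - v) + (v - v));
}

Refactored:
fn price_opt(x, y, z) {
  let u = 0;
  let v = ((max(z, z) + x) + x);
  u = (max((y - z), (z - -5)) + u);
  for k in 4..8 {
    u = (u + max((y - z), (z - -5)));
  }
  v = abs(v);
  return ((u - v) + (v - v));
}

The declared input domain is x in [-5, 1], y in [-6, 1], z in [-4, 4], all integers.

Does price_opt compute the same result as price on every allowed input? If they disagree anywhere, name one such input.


The two are interchangeable: arithmetic usage differs; also loop structure differs; also statement counts differ; also min/max/abs usage differs; also constant usage differs, and every declared input agrees.
One worked example (x=-5, y=-5, z=4) — price: v becomes -6; next u becomes 0; next at k=3:; next u becomes 9; next at k=4:; next u becomes 18; next at k=5:; next u becomes 27; next at k=6:; next u becomes 36; next at k=7:; next u becomes 45; next v becomes 6; next final value 39; price_opt: u becomes 0; next v becomes -6; next u becomes 9; next at k=4:; next u becomes 18; next at k=5:; next u becomes 27; next at k=6:; next u becomes 36; next at k=7:; next u becomes 45; next v becomes 6; next final value 39; agreement on 39.
Sweeping the whole domain (504 inputs) finds no disagreement.
verdict: equivalent


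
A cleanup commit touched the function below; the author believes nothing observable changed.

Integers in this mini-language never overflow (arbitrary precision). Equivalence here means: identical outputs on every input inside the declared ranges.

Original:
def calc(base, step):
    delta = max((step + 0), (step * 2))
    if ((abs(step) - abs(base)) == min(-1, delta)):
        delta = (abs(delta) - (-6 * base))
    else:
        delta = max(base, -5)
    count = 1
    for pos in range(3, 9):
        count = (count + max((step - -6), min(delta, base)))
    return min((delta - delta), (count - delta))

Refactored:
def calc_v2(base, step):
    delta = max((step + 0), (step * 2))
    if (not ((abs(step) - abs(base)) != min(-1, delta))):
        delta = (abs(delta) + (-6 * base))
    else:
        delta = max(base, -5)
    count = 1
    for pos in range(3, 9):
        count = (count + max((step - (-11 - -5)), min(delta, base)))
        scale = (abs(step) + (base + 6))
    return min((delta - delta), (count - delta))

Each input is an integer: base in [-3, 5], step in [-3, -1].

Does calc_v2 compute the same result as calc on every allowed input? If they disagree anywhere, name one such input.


Evaluate both at base=4, step=-2.
calc: delta := -2 | ((abs(step) - abs(base)) == min(-1, delta)): true | delta := 26 | count := 1 | iter pos=3: | count := 5 | iter pos=4: | count := 9 | iter pos=5: | count := 13 | iter pos=6: | count := 17 | iter pos=7: | count := 21 | iter pos=8: | count := 25 | result -1
calc_v2: delta := -2 | (not ((abs(step) - abs(base)) != min(-1, delta))): true | delta := -22 | count := 1 | iter pos=3: | count := 5 | scale := 12 | iter pos=4: | count := 9 | scale := 12 | iter pos=5: | count := 13 | scale := 12 | iter pos=6: | count := 17 | scale := 12 | iter pos=7: | count := 21 | scale := 12 | iter pos=8: | count := 25 | scale := 12 | result 0
-1 != 0, so the rewrite changes behavior.
verdict: not equivalent; witness: base=4, step=-2


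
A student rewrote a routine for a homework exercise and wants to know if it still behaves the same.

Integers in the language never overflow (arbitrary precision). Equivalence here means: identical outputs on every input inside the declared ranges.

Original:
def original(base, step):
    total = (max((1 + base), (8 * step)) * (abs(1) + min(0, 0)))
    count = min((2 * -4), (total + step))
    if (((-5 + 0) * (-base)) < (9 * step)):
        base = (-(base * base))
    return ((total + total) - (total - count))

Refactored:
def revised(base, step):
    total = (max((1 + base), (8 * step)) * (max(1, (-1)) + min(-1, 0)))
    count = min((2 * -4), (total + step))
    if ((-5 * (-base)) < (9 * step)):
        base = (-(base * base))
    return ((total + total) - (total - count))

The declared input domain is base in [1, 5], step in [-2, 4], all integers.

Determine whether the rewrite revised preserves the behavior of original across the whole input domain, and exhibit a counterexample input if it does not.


These are not equivalent — on base=1, step=-2 the outputs split (-6 vs -8).
original: total becomes 2; next count becomes -8; next (((-5 + 0) * (-base)) < (9 * step)) evaluates to false; next final value -6
revised: total becomes 0; next count becomes -8; next ((-5 * (-base)) < (9 * step)) evaluates to false; next final value -8
verdict: not equivalent; witness: base=1, step=-2


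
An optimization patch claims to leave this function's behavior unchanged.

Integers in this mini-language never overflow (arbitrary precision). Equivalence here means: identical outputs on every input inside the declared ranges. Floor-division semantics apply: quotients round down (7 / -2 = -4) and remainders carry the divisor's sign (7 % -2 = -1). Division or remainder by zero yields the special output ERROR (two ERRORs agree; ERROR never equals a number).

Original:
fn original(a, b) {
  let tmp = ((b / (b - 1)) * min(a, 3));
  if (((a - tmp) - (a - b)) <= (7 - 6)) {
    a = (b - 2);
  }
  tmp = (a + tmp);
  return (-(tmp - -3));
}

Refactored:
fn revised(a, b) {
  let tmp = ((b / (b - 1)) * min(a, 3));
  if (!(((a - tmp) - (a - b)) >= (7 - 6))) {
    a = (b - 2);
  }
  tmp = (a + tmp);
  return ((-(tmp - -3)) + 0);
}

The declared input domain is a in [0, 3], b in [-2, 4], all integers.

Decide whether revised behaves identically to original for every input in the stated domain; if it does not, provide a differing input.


Consider the input a=2, b=3.
original: tmp := 2 | (((a - tmp) - (a - b)) <= (7 - 6)): true | a := 1 | tmp := 3 | result -6
revised: tmp := 2 | (!(((a - tmp) - (a - b)) >= (7 - 6))): false | tmp := 4 | result -7
-6 and -7 differ, so these are not the same function on this domain.
verdict: not equivalent; witness: a=2, b=3


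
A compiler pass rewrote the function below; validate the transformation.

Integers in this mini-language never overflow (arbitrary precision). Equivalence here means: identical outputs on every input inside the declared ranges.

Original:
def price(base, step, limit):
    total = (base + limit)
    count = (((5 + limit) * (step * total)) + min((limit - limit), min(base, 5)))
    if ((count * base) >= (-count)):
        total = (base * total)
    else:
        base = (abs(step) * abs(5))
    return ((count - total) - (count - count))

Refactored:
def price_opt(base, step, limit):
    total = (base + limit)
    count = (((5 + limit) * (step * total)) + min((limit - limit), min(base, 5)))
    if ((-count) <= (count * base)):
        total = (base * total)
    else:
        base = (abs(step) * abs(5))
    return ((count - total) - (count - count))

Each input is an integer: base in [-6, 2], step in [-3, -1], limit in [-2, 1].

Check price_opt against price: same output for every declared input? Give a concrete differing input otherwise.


The two versions differ — the changes include comparison usage differs.
One worked example (base=-6, step=-3, limit=-1) — price: total becomes -7; next count becomes 78; next ((count * base) >= (-count)) evaluates to false; next base becomes 15; next final value 85; price_opt: total becomes -7; next count becomes 78; next ((-count) <= (count * base)) evaluates to false; next base becomes 15; next final value 85; agreement on 85.
An exhaustive pass over the 108 declared inputs shows identical outputs.
verdict: equivalent


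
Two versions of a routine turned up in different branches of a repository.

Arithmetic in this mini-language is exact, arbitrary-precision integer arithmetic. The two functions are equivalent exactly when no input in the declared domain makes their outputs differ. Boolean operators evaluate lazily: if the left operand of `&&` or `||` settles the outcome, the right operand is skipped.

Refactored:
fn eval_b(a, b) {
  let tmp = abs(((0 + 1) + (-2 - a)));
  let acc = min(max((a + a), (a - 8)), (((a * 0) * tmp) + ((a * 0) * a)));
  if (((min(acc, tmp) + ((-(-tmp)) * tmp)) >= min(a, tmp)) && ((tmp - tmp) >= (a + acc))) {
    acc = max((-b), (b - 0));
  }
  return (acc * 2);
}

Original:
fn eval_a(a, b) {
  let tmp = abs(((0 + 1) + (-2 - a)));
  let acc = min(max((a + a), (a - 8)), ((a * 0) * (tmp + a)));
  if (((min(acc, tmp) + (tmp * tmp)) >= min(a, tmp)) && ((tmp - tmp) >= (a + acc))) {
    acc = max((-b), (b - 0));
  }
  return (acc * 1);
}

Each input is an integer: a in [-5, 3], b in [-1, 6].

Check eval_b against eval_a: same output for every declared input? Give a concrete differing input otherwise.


The rewrite breaks on a=-5, b=-1, where the results are 1 and 2.
eval_a: tmp := 4 | acc := -10 | (((min(acc, tmp) + (tmp * tmp)) >= min(a, tmp)) && ((tmp - tmp) >= (a + acc))): true | acc := 1 | result 1
eval_b: tmp := 4 | acc := -10 | (((min(acc, tmp) + ((-(-tmp)) * tmp)) >= min(a, tmp)) && ((tmp - tmp) >= (a + acc))): true | acc := 1 | result 2
verdict: not equivalent; witness: a=-5, b=-1


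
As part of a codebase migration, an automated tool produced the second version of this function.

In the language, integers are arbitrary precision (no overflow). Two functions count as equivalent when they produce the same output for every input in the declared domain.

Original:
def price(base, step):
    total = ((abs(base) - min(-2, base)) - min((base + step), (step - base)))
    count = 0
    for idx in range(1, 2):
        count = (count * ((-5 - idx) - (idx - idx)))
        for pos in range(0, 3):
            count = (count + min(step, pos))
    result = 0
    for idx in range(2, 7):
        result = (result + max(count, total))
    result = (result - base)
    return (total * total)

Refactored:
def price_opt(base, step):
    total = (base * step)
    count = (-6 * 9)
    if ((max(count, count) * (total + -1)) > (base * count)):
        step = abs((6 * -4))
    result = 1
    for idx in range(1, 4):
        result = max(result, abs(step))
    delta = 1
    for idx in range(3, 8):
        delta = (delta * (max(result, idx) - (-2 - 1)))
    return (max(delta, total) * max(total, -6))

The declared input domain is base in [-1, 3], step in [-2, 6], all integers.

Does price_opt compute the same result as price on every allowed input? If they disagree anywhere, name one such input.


These are not equivalent — on base=-1, step=-2 the outputs split (36 vs 60480).
price: total=6, then count=0, then (idx=1), then count=0, then (pos=0), then count=-2, then (pos=1), then count=-4, then (pos=2), then count=-6, then result=0, then (idx=2), then result=6, then (idx=3), then result=12, then (idx=4), then result=18, then (idx=5), then result=24, then (idx=6), then result=30, then result=31, then returns 36
price_opt: total=2, then count=-54, then ((max(count, count) * (total + -1)) > (base * count)) is false, then result=1, then (idx=1), then result=2, then (idx=2), then result=2, then (idx=3), then result=2, then delta=1, then (idx=3), then delta=6, then (idx=4), then delta=42, then (idx=5), then delta=336, then (idx=6), then delta=3024, then (idx=7), then delta=30240, then returns 60480
verdict: not equivalent; witness: base=-1, step=-2


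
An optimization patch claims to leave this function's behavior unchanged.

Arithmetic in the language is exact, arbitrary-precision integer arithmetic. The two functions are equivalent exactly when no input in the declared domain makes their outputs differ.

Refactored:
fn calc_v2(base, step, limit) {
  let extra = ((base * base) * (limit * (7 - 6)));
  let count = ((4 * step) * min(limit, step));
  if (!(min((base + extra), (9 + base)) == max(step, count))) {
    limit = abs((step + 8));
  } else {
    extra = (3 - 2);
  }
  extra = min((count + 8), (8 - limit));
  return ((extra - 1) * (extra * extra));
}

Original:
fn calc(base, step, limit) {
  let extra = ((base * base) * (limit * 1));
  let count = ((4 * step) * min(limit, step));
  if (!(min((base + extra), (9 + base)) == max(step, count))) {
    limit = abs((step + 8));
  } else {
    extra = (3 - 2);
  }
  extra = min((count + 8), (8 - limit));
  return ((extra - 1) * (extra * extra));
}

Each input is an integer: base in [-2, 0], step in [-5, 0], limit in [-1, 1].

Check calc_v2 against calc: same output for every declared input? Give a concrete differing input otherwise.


Reading the diff, among the changes: constant usage differs, and arithmetic usage differs.
One worked example (base=-1, step=-1, limit=1) — calc: extra := 1 | count := 4 | (!(min((base + extra), (9 + base)) == max(step, count))): true | limit := 7 | extra := 1 | result 0; calc_v2: extra := 1 | count := 4 | (!(min((base + extra), (9 + base)) == max(step, count))): true | limit := 7 | extra := 1 | result 0; agreement on 0.
Across all 54 domain points the two functions coincide.
verdict: equivalent


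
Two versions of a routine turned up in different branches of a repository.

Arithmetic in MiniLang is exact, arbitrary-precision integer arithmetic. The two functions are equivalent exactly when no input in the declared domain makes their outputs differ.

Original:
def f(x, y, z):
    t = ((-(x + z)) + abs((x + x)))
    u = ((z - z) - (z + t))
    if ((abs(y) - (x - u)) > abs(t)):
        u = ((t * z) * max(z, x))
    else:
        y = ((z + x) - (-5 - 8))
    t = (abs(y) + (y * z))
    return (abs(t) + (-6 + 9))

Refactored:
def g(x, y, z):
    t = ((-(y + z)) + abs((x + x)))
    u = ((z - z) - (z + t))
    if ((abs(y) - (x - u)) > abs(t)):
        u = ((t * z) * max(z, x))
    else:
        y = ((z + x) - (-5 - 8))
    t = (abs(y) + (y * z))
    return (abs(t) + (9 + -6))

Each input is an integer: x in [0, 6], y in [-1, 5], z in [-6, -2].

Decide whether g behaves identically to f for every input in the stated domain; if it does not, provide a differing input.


Try x=0, y=1, z=-2.
f: t = 2; u = 0; ((abs(y) - (x - u)) > abs(t)) -> false; y = 11; t = -11; return 14
g: t = 1; u = 1; ((abs(y) - (x - u)) > abs(t)) -> true; u = 0; t = -1; return 4
14 vs 4 — the two versions disagree here.
verdict: not equivalent; witness: x=0, y=1, z=-2


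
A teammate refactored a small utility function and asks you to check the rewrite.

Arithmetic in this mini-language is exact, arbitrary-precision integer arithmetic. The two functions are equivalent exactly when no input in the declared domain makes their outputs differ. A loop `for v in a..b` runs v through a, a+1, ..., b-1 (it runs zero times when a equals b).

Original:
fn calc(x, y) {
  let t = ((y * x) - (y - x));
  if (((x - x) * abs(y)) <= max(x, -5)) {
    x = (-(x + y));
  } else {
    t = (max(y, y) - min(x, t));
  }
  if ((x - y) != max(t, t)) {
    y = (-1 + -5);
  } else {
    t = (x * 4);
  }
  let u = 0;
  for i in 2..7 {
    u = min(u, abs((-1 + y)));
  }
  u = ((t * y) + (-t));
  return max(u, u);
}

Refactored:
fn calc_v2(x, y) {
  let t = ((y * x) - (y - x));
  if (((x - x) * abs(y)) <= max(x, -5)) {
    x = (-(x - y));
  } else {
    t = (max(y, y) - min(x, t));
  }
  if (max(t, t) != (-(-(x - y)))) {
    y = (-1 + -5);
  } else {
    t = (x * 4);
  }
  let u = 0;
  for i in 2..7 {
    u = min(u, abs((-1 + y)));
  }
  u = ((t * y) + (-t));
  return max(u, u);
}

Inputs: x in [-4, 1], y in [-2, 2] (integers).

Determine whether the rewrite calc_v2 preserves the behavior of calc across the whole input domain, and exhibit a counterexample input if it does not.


Run the pair on x=1, y=-1.
calc: t = 1; (((x - x) * abs(y)) <= max(x, -5)) -> true; x = 0; ((x - y) != max(t, t)) -> false; t = 0; u = 0; [i=2]; u = 0; [i=3]; u = 0; [i=4]; u = 0; [i=5]; u = 0; [i=6]; u = 0; u = 0; return 0
calc_v2: t = 1; (((x - x) * abs(y)) <= max(x, -5)) -> true; x = -2; (max(t, t) != (-(-(x - y)))) -> true; y = -6; u = 0; [i=2]; u = 0; [i=3]; u = 0; [i=4]; u = 0; [i=5]; u = 0; [i=6]; u = 0; u = -7; return -7
0 != -7, so the rewrite changes behavior.
verdict: not equivalent; witness: x=1, y=-1


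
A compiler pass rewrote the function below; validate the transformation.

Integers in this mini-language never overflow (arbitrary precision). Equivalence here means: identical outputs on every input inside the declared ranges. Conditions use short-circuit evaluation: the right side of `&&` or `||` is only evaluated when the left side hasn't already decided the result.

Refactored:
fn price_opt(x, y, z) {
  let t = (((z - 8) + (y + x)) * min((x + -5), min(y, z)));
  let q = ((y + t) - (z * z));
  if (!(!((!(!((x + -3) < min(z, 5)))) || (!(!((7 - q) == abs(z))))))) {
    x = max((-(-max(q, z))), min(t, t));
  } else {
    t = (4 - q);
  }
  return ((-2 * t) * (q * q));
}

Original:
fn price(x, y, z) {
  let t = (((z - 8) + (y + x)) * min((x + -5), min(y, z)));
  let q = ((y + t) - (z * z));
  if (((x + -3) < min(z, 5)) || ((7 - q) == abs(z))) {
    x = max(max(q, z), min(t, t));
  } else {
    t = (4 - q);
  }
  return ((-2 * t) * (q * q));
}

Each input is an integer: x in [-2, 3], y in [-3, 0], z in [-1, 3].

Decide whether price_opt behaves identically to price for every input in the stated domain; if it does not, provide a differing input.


Although boolean connective usage differs, 120/120 inputs agree.
verdict: equivalent


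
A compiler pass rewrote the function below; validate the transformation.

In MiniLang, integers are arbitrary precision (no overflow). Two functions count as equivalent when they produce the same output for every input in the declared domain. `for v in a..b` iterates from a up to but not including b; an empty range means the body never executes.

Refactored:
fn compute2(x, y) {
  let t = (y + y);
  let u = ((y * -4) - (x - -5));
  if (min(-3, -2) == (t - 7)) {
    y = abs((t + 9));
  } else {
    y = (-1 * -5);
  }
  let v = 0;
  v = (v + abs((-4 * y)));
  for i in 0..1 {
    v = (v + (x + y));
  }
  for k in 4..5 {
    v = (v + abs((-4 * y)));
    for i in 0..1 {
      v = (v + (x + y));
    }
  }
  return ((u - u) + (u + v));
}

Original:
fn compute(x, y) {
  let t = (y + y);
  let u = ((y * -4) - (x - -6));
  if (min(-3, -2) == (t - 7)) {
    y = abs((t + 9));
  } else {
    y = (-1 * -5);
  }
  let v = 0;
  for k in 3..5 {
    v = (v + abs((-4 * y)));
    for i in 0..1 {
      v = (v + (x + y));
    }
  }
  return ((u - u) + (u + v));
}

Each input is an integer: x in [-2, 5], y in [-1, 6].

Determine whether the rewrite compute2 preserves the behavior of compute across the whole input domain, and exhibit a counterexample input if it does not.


These are not equivalent — on x=-2, y=-1 the outputs split (46 vs 47).
compute: t = -2; u = 0; (min(-3, -2) == (t - 7)) -> false; y = 5; v = 0; [k=3]; v = 20; [i=0]; v = 23; [k=4]; v = 43; [i=0]; v = 46; return 46
compute2: t = -2; u = 1; (min(-3, -2) == (t - 7)) -> false; y = 5; v = 0; v = 20; [i=0]; v = 23; [k=4]; v = 43; [i=0]; v = 46; return 47
verdict: not equivalent; witness: x=-2, y=-1


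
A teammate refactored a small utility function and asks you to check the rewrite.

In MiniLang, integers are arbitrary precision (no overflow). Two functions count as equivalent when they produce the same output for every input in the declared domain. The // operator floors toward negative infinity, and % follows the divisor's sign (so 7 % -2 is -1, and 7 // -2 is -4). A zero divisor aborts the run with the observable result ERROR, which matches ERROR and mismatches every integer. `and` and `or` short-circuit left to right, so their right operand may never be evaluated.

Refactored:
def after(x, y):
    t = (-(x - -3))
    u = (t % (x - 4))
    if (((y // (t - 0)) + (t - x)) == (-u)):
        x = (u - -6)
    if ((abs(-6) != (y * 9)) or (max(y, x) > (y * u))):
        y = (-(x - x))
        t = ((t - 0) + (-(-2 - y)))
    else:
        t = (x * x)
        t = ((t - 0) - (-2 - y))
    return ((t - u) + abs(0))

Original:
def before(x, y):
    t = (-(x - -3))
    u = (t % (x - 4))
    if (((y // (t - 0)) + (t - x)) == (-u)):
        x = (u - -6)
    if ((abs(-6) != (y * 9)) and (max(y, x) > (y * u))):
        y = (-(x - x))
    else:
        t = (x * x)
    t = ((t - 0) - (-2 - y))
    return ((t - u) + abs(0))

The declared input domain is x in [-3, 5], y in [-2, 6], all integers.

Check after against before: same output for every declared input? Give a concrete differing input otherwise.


Not equivalent: x=-2, y=-2 separates them (5 vs 2).
before: t=-1, then u=-1, then (((y // (t - 0)) + (t - x)) == (-u)) is false, then ((abs(-6) != (y * 9)) and (max(y, x) > (y * u))) is false, then t=4, then t=4, then returns 5
after: t=-1, then u=-1, then (((y // (t - 0)) + (t - x)) == (-u)) is false, then ((abs(-6) != (y * 9)) or (max(y, x) > (y * u))) is true, then y=0, then t=1, then returns 2
verdict: not equivalent; witness: x=-2, y=-2


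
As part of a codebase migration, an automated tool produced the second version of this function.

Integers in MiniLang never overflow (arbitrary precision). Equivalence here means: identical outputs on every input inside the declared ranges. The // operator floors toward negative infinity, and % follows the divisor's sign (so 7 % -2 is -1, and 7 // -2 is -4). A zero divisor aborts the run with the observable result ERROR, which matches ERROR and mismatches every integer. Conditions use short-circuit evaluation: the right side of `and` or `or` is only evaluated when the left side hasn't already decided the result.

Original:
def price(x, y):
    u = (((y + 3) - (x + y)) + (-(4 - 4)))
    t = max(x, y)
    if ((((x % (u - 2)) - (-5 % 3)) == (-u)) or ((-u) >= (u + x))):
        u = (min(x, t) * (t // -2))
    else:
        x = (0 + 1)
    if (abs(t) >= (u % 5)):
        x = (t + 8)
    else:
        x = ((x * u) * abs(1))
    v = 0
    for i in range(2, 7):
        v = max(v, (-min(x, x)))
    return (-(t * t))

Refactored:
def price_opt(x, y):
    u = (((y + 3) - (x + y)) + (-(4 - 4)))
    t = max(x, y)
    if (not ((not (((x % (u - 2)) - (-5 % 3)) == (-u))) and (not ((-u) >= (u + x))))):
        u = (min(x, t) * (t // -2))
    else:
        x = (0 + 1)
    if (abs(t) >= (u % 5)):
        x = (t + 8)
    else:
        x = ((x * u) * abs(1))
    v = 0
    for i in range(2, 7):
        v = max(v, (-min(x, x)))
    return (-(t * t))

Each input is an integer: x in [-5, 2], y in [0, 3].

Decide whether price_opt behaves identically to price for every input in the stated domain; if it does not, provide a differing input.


The two are interchangeable: boolean connective usage differs, and every declared input agrees.
Tracing x=-1, y=2: price: u becomes 4; next t becomes 2; next ((((x % (u - 2)) - (-5 % 3)) == (-u)) or ((-u) >= (u + x))) evaluates to false; next x becomes 1; next (abs(t) >= (u % 5)) evaluates to false; next x becomes 4; next v becomes 0; next at i=2:; next v becomes 0; next at i=3:; next v becomes 0; next at i=4:; next v becomes 0; next at i=5:; next v becomes 0; next at i=6:; next v becomes 0; next final value -4 | price_opt: u becomes 4; next t becomes 2; next (not ((not (((x % (u - 2)) - (-5 % 3)) == (-u))) and (not ((-u) >= (u + x))))) evaluates to false; next x becomes 1; next (abs(t) >= (u % 5)) evaluates to false; next x becomes 4; next v becomes 0; next at i=2:; next v becomes 0; next at i=3:; next v becomes 0; next at i=4:; next v becomes 0; next at i=5:; next v becomes 0; next at i=6:; next v becomes 0; next final value -4 — matching result -4.
An exhaustive pass over the 32 declared inputs shows identical outputs.
verdict: equivalent


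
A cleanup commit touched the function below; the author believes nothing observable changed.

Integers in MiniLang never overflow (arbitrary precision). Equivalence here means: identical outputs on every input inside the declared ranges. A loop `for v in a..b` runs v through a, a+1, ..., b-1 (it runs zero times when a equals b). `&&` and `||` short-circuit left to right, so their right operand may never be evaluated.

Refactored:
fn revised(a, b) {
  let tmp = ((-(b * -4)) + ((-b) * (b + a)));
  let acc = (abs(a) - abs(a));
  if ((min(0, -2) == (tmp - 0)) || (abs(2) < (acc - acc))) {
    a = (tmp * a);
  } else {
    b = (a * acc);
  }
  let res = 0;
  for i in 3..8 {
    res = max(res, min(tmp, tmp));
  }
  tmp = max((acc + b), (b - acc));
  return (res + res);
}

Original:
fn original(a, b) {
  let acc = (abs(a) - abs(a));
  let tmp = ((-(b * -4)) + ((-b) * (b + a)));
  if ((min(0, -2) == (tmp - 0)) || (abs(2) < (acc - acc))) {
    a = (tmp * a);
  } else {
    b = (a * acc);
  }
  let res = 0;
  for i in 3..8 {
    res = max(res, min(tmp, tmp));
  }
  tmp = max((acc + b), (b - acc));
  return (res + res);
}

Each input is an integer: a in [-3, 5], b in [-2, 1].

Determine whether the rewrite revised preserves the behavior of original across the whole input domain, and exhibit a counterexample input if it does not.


The two are interchangeable: same computation, different form, and every declared input agrees.
One worked example (a=3, b=1) — original: acc=0, then tmp=0, then ((min(0, -2) == (tmp - 0)) || (abs(2) < (acc - acc))) is false, then b=0, then res=0, then (i=3), then res=0, then (i=4), then res=0, then (i=5), then res=0, then (i=6), then res=0, then (i=7), then res=0, then tmp=0, then returns 0; revised: tmp=0, then acc=0, then ((min(0, -2) == (tmp - 0)) || (abs(2) < (acc - acc))) is false, then b=0, then res=0, then (i=3), then res=0, then (i=4), then res=0, then (i=5), then res=0, then (i=6), then res=0, then (i=7), then res=0, then tmp=0, then returns 0; agreement on 0.
An exhaustive pass over the 36 declared inputs shows identical outputs.
verdict: equivalent


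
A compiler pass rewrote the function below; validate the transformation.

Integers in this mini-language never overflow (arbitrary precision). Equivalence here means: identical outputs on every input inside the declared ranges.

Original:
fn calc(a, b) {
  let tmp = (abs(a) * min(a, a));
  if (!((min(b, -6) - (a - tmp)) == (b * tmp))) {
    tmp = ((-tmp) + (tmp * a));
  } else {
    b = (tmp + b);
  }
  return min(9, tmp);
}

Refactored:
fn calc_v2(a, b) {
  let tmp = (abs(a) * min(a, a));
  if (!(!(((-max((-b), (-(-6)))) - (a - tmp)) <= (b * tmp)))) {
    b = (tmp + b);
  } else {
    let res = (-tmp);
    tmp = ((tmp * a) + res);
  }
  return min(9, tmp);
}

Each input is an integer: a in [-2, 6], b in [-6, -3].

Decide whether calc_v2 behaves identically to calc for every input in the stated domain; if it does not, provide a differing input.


The rewrite breaks on a=-2, b=-6, where the results are 9 and -4.
calc: tmp := -4 | (!((min(b, -6) - (a - tmp)) == (b * tmp))): true | tmp := 12 | result 9
calc_v2: tmp := -4 | (!(!(((-max((-b), (-(-6)))) - (a - tmp)) <= (b * tmp)))): true | b := -10 | result -4
verdict: not equivalent; witness: a=-2, b=-6
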